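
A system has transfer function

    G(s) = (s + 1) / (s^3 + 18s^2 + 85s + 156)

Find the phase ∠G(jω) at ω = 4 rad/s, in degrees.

At s = j4: numerator = 1 + j4, denominator = -132 + j276.
∠G = ∠num − ∠den = 75.964° − (115.56°) = -39.60°.

∠G(j4) ≈ -39.60°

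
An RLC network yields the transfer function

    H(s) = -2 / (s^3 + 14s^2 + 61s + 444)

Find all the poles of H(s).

The poles are the roots of the denominator s^3 + 14s^2 + 61s + 444 = 0.
Trying s = -12: the polynomial evaluates to 0, so (s + 12) is a factor.
Dividing out leaves s^2 + 2s + 37 = 0.
The quadratic formula then gives s = -1 ± 6j.

s = -1 ± 6j, -12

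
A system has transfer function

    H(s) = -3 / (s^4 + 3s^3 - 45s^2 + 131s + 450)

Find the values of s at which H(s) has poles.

s = 4 + 3j, 4 - 3j, -2, -9

The poles are the roots of the denominator s^4 + 3s^3 - 45s^2 + 131s + 450 = 0.
Trying s = -2: the polynomial evaluates to 0, so (s + 2) is a factor.
Dividing out leaves s^3 + s^2 - 47s + 225 = 0.
This factors further as (s^2 - 8s + 25)(s + 9) = 0.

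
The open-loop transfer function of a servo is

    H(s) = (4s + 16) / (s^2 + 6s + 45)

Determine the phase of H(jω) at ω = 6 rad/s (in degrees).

At s = j6: numerator = 16 + j24, denominator = 9 + j36.
∠H = ∠num − ∠den = 56.310° − (75.964°) = -19.65°.

∠H(j6) ≈ -19.65°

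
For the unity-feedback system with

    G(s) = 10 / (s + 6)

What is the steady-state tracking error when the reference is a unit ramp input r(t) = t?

e_ss = ∞

G(s) has no poles at the origin.
This is a Type 0 system; Kv = lim_{s→0} s·G(s) = 0, so the steady-state error for a ramp input is infinite.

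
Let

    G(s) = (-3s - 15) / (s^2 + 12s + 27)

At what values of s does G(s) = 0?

Set the numerator to zero: -3s - 15 = 0, i.e. -3·(s + 5) = 0.
So s = -5.

s = -5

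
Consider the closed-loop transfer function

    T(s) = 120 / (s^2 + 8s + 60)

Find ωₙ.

Compare the denominator to the standard form s^2 + 2ζωₙs + ωₙ².
ωₙ² = 60, so ωₙ = √60 ≈ 7.746 rad/s.

ωₙ ≈ 7.746 rad/s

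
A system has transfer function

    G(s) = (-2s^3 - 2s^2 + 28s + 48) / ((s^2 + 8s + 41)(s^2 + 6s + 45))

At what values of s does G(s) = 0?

Set the numerator to zero: -2s^3 - 2s^2 + 28s + 48 = 0, i.e. -2·(s^3 + s^2 - 14s - 24) = 0.
Factoring: (s + 2)(s - 4)(s + 3) = 0.

s = -2, 4, -3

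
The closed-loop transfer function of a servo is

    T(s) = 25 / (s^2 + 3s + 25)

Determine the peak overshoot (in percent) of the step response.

Comparing s^2 + 3s + 25 to s^2 + 2ζωₙs + ωₙ²: ωₙ = 5 rad/s and ζ = 3/(2·5) = 0.3.
%OS = 100·exp(−πζ/√(1−ζ²)) = 100·exp(−π·0.3/√(1−0.3²)) ≈ 37.2%.

%OS ≈ 37.2%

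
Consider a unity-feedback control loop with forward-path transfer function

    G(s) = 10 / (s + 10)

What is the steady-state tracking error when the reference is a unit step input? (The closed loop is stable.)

G(s) has no poles at the origin.
This is a Type 0 system. Kp = lim_{s→0} G(s) = 10/10 = 1.
e_ss = 1/(1 + Kp) = 1/(1 + 1) = 1/2 ≈ 0.5000.

e_ss = 0.5000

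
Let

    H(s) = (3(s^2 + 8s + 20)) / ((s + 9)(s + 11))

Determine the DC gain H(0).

H(0) = 20/33 ≈ 0.6061

At s = 0 each factor (s + a) contributes a and each (s^2 + bs + c) contributes c.
H(0) = 3·(20) / ((9) · (11)) = 60/99 = 20/33.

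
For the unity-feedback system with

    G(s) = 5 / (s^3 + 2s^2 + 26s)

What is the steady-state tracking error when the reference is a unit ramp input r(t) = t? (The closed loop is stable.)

G(s) has one pole at the origin.
This is a Type 1 system. Kv = lim_{s→0} s·G(s) = 5/26.
e_ss = 1/Kv = 1/(5/26) = 26/5 ≈ 5.200.

e_ss = 5.200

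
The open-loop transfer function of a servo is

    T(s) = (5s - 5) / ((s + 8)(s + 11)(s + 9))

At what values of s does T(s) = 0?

Set the numerator to zero: 5s - 5 = 0, i.e. 5·(s - 1) = 0.
So s = 1.

s = 1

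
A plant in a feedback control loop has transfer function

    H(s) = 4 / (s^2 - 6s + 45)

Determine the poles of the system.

The poles are the roots of the denominator s^2 - 6s + 45 = 0.
Using the quadratic formula: s = (6 ± √(-144))/2 = 3 ± 6j.

s = 3 ± 6j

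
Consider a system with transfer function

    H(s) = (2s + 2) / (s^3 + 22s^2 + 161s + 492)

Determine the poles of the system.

s = -5 ± 4j, -12

The poles are the roots of the denominator s^3 + 22s^2 + 161s + 492 = 0.
Trying s = -12: the polynomial evaluates to 0, so (s + 12) is a factor.
Dividing out leaves s^2 + 10s + 41 = 0.
The quadratic formula then gives s = -5 ± 4j.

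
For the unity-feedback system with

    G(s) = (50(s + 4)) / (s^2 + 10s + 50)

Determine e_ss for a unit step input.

e_ss = 0.2000

G(s) has no poles at the origin.
This is a Type 0 system. Kp = lim_{s→0} G(s) = 200/50 = 4.
e_ss = 1/(1 + Kp) = 1/(1 + 4) = 1/5 ≈ 0.2000.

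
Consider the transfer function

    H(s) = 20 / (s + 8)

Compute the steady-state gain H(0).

Set s = 0: H(0) = (20) / (8) = 5/2.

H(0) = 5/2 ≈ 2.500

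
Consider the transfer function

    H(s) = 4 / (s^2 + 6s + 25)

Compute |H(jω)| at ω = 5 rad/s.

|H(j5)| ≈ 0.1333

Substitute s = j5: numerator = 4, denominator = j30.
|H(j5)| = |4| / |j30| = 4 / 30 ≈ 0.1333.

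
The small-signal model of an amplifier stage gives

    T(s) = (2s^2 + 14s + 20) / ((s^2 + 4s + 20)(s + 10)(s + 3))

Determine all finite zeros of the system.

s = -5, -2

Set the numerator to zero: 2s^2 + 14s + 20 = 0, i.e. 2·(s^2 + 7s + 10) = 0.
Factoring: (s + 5)(s + 2) = 0.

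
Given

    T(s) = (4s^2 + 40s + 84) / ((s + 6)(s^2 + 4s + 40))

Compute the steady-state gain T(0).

T(0) = 7/20 ≈ 0.3500

Set s = 0: T(0) = (84) / (240) = 7/20.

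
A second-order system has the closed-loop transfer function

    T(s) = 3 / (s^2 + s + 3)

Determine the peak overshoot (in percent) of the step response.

%OS ≈ 38.8%

Comparing s^2 + s + 3 to s^2 + 2ζωₙs + ωₙ²: ωₙ = √3 ≈ 1.732 rad/s and ζ = 1/(2·√3) ≈ 0.2887.
%OS = 100·exp(−πζ/√(1−ζ²)) = 100·exp(−π·0.2887/√(1−0.2887²)) ≈ 38.8%.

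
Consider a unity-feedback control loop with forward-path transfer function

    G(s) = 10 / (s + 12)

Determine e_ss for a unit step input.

e_ss = 0.5455

G(s) has no poles at the origin.
This is a Type 0 system. Kp = lim_{s→0} G(s) = 10/12 = 5/6.
e_ss = 1/(1 + Kp) = 1/(1 + 5/6) = 6/11 ≈ 0.5455.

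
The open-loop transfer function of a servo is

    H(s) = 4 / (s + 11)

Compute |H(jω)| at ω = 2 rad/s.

|H(j2)| ≈ 0.3578

Substitute s = j2: numerator = 4, denominator = 11 + j2.
|H(j2)| = |4| / |11 + j2| = 4 / 11.180 ≈ 0.3578.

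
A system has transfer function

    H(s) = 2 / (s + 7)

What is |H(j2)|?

Substitute s = j2: numerator = 2, denominator = 7 + j2.
|H(j2)| = |2| / |7 + j2| = 2 / 7.2801 ≈ 0.2747.

|H(j2)| ≈ 0.2747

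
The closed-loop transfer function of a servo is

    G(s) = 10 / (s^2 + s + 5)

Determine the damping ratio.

Compare the denominator to the standard form s^2 + 2ζωₙs + ωₙ².
ωₙ² = 5, so ωₙ = √5 ≈ 2.236 rad/s.
2ζωₙ = 1, so ζ = 1/(2·√5) ≈ 0.2236.
With ζ = 0.2236 the response is underdamped.

ζ ≈ 0.2236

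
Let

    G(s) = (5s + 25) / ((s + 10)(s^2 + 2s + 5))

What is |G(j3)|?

|G(j3)| ≈ 0.3873

Substitute s = j3: numerator = 25 + j15, denominator = -58 + j48.
|G(j3)| = |25 + j15| / |-58 + j48| = 29.155 / 75.286 ≈ 0.3873.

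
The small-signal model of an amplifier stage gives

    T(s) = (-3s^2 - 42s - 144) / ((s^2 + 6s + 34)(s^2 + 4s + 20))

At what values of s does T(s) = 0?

s = -6, -8

Set the numerator to zero: -3s^2 - 42s - 144 = 0, i.e. -3·(s^2 + 14s + 48) = 0.
Factoring: (s + 6)(s + 8) = 0.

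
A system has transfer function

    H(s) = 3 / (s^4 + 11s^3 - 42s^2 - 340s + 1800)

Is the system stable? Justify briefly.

The denominator s^4 + 11s^3 - 42s^2 - 340s + 1800 factors as (s^2 - 8s + 20)(s + 10)(s + 9), giving poles at s = 4 ± 2j, -10, -9.
Since the pole(s) at s = 4 + 2j, 4 - 2j lie in the right half-plane, the system is unstable.

unstable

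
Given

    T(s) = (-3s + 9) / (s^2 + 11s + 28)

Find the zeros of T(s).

Set the numerator to zero: -3s + 9 = 0, i.e. -3·(s - 3) = 0.
So s = 3.

s = 3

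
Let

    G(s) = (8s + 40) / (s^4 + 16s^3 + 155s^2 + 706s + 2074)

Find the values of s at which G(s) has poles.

s = -3 ± 5j, -5 ± 6j

The poles are the roots of the denominator s^4 + 16s^3 + 155s^2 + 706s + 2074 = 0.
No real roots exist; factor into two real quadratics: (s^2 + 6s + 34)(s^2 + 10s + 61) = 0.
Each quadratic gives a conjugate pair via the quadratic formula.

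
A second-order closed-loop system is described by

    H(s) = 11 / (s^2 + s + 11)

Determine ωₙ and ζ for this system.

ωₙ ≈ 3.317 rad/s, ζ ≈ 0.1508

Compare the denominator to the standard form s^2 + 2ζωₙs + ωₙ².
ωₙ² = 11, so ωₙ = √11 ≈ 3.317 rad/s.
2ζωₙ = 1, so ζ = 1/(2·√11) ≈ 0.1508.
With ζ = 0.1508 the response is underdamped.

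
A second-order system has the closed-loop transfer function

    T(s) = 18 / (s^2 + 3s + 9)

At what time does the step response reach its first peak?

t_p ≈ 1.209 s

Comparing s^2 + 3s + 9 to s^2 + 2ζωₙs + ωₙ²: ωₙ = 3 rad/s and ζ = 3/(2·3) = 0.5.
ζωₙ = 3/2 = 1.5, so ω_d = ωₙ√(1−ζ²) = √(ωₙ² − (ζωₙ)²) = √(9 − 1.5²) = √6.75 ≈ 2.598 rad/s.
t_p = π/ω_d = π/2.598 ≈ 1.209 s.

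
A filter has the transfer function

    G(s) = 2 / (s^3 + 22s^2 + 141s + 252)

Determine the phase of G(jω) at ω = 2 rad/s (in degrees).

∠G(j2) ≈ -59.10°

At s = j2: numerator = 2, denominator = 164 + j274.
∠G = ∠num − ∠den = 0° − (59.098°) = -59.10°.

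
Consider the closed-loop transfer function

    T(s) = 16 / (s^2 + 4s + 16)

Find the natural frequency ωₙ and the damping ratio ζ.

Compare the denominator to the standard form s^2 + 2ζωₙs + ωₙ².
ωₙ² = 16, so ωₙ = 4 rad/s.
2ζωₙ = 4, so ζ = 4/(2·4) = 0.5.
With ζ = 0.5 the response is underdamped.

ωₙ = 4 rad/s, ζ = 0.5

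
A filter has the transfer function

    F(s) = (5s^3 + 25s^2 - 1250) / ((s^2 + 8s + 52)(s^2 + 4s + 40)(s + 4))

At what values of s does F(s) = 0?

s = -5 + 5j, -5 - 5j, 5

Set the numerator to zero: 5s^3 + 25s^2 - 1250 = 0, i.e. 5·(s^3 + 5s^2 - 250) = 0.
Factoring: (s^2 + 10s + 50)(s - 5) = 0.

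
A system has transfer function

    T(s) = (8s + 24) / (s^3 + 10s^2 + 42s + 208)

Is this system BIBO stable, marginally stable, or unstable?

The denominator s^3 + 10s^2 + 42s + 208 factors as (s + 8)(s^2 + 2s + 26), giving poles at s = -8, -1 + 5j, -1 - 5j.
Since all poles lie strictly in the left half-plane, the system is stable.

stable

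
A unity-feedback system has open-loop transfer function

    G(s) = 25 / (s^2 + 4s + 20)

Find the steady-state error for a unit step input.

e_ss = 0.4444

G(s) has no poles at the origin.
This is a Type 0 system. Kp = lim_{s→0} G(s) = 25/20 = 5/4.
e_ss = 1/(1 + Kp) = 1/(1 + 5/4) = 4/9 ≈ 0.4444.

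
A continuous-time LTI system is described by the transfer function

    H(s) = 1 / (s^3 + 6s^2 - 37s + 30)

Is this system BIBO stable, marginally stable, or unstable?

The denominator s^3 + 6s^2 - 37s + 30 factors as (s - 3)(s + 10)(s - 1), giving poles at s = 3, -10, 1.
Since the pole(s) at s = 3, 1 lie in the right half-plane, the system is unstable.

unstable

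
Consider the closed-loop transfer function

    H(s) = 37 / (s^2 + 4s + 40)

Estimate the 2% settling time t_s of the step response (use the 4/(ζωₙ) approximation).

Comparing s^2 + 4s + 40 to s^2 + 2ζωₙs + ωₙ²: ωₙ = √40 ≈ 6.325 rad/s and ζ = 4/(2·√40) ≈ 0.3162.
ζωₙ = 4/2 = 2, so t_s ≈ 4/(ζωₙ) = 4/2 = 2 s.

t_s ≈ 2 s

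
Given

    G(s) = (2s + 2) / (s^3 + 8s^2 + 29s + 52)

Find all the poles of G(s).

The poles are the roots of the denominator s^3 + 8s^2 + 29s + 52 = 0.
Trying s = -4: the polynomial evaluates to 0, so (s + 4) is a factor.
Dividing out leaves s^2 + 4s + 13 = 0.
The quadratic formula then gives s = -2 ± 3j.

s = -2 ± 3j, -4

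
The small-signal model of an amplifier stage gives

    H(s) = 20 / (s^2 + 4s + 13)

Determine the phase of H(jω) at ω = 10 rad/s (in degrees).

∠H(j10) ≈ -155.3°

At s = j10: numerator = 20, denominator = -87 + j40.
∠H = ∠num − ∠den = 0° − (155.31°) = -155.3°.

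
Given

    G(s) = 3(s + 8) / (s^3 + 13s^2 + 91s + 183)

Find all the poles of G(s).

s = -5 ± 6j, -3

The poles are the roots of the denominator s^3 + 13s^2 + 91s + 183 = 0.
Trying s = -3: the polynomial evaluates to 0, so (s + 3) is a factor.
Dividing out leaves s^2 + 10s + 61 = 0.
The quadratic formula then gives s = -5 ± 6j.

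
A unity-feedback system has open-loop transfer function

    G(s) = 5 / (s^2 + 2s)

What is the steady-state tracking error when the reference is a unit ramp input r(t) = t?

e_ss = 0.4000

G(s) has one pole at the origin.
This is a Type 1 system. Kv = lim_{s→0} s·G(s) = 5/2.
e_ss = 1/Kv = 1/(5/2) = 2/5 ≈ 0.4000.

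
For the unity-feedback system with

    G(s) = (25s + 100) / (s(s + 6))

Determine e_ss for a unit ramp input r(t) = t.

G(s) has one pole at the origin.
This is a Type 1 system. Kv = lim_{s→0} s·G(s) = 100/6 = 50/3.
e_ss = 1/Kv = 1/(50/3) = 3/50 ≈ 0.06000.

e_ss = 0.06000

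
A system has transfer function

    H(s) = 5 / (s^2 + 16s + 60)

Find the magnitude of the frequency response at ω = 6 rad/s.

|H(j6)| ≈ 0.05053

Substitute s = j6: numerator = 5, denominator = 24 + j96.
|H(j6)| = |5| / |24 + j96| = 5 / 98.955 ≈ 0.05053.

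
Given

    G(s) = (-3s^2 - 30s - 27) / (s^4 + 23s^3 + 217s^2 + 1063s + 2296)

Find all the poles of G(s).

The poles are the roots of the denominator s^4 + 23s^3 + 217s^2 + 1063s + 2296 = 0.
Trying s = -7: the polynomial evaluates to 0, so (s + 7) is a factor.
Dividing out leaves s^3 + 16s^2 + 105s + 328 = 0.
This factors further as (s^2 + 8s + 41)(s + 8) = 0.

s = -4 + 5j, -4 - 5j, -7, -8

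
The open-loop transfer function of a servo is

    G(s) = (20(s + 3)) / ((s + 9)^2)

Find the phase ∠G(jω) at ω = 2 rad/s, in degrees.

∠G(j2) ≈ 8.632°

At s = j2: numerator = 60 + j40, denominator = 77 + j36.
∠G = ∠num − ∠den = 33.690° − (25.058°) = 8.632°.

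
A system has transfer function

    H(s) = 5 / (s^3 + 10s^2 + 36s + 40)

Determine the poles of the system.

s = -4 + 2j, -4 - 2j, -2

The poles are the roots of the denominator s^3 + 10s^2 + 36s + 40 = 0.
Trying s = -2: the polynomial evaluates to 0, so (s + 2) is a factor.
Dividing out leaves s^2 + 8s + 20 = 0.
The quadratic formula then gives s = -4 ± 2j.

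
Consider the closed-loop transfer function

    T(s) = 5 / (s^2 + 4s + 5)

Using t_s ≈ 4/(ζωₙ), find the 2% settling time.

t_s ≈ 2 s

Comparing s^2 + 4s + 5 to s^2 + 2ζωₙs + ωₙ²: ωₙ = √5 ≈ 2.236 rad/s and ζ = 4/(2·√5) ≈ 0.8944.
ζωₙ = 4/2 = 2, so t_s ≈ 4/(ζωₙ) = 4/2 = 2 s.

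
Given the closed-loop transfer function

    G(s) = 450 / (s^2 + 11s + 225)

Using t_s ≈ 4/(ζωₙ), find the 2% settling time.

t_s ≈ 0.7273 s

Comparing s^2 + 11s + 225 to s^2 + 2ζωₙs + ωₙ²: ωₙ = 15 rad/s and ζ = 11/(2·15) ≈ 0.3667.
ζωₙ = 11/2 = 5.5, so t_s ≈ 4/(ζωₙ) = 4/5.5 ≈ 0.7273 s.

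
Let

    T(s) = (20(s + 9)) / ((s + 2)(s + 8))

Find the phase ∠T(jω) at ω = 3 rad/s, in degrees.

∠T(j3) ≈ -58.43°

At s = j3: numerator = 180 + j60, denominator = 7 + j30.
∠T = ∠num − ∠den = 18.435° − (76.866°) = -58.43°.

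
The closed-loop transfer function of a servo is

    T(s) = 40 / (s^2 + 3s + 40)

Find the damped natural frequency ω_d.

ω_d ≈ 6.144 rad/s

Comparing s^2 + 3s + 40 to s^2 + 2ζωₙs + ωₙ²: ωₙ = √40 ≈ 6.325 rad/s and ζ = 3/(2·√40) ≈ 0.2372.
ζωₙ = 3/2 = 1.5, so ω_d = ωₙ√(1−ζ²) = √(ωₙ² − (ζωₙ)²) = √(40 − 1.5²) = √37.75 ≈ 6.144 rad/s.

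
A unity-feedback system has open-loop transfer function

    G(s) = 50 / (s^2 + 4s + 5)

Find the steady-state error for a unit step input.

e_ss = 0.09091

G(s) has no poles at the origin.
This is a Type 0 system. Kp = lim_{s→0} G(s) = 50/5 = 10.
e_ss = 1/(1 + Kp) = 1/(1 + 10) = 1/11 ≈ 0.09091.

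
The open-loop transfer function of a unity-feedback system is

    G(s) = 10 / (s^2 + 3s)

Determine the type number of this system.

The denominator has 1 factor of s at the origin (free integrator), so this is a Type 1 system.

Type 1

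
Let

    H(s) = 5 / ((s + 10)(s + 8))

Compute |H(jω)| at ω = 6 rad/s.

|H(j6)| ≈ 0.04287

Substitute s = j6: numerator = 5, denominator = 44 + j108.
|H(j6)| = |5| / |44 + j108| = 5 / 116.62 ≈ 0.04287.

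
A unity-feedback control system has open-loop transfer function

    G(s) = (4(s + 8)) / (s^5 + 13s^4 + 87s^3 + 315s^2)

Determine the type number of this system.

The denominator has 2 factors of s at the origin (free integrators), so this is a Type 2 system.

Type 2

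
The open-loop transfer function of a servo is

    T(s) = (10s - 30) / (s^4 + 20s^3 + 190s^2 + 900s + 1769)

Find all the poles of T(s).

s = -5 ± 6j, -5 ± 2j

The poles are the roots of the denominator s^4 + 20s^3 + 190s^2 + 900s + 1769 = 0.
No real roots exist; factor into two real quadratics: (s^2 + 10s + 61)(s^2 + 10s + 29) = 0.
Each quadratic gives a conjugate pair via the quadratic formula.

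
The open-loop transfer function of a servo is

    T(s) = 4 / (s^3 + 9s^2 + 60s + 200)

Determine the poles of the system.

s = -2 ± 6j, -5

The poles are the roots of the denominator s^3 + 9s^2 + 60s + 200 = 0.
Trying s = -5: the polynomial evaluates to 0, so (s + 5) is a factor.
Dividing out leaves s^2 + 4s + 40 = 0.
The quadratic formula then gives s = -2 ± 6j.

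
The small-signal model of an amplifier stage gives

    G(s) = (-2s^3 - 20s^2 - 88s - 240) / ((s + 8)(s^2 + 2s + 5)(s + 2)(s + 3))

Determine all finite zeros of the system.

s = -6, -2 + 4j, -2 - 4j

Set the numerator to zero: -2s^3 - 20s^2 - 88s - 240 = 0, i.e. -2·(s^3 + 10s^2 + 44s + 120) = 0.
Factoring: (s + 6)(s^2 + 4s + 20) = 0.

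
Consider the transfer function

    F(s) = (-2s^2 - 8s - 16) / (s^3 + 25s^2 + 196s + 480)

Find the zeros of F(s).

s = -2 + 2j, -2 - 2j

Set the numerator to zero: -2s^2 - 8s - 16 = 0, i.e. -2·(s^2 + 4s + 8) = 0.
Factoring: (s^2 + 4s + 8) = 0.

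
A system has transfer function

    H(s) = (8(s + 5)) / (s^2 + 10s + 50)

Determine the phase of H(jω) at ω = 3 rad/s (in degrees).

At s = j3: numerator = 40 + j24, denominator = 41 + j30.
∠H = ∠num − ∠den = 30.964° − (36.193°) = -5.229°.

∠H(j3) ≈ -5.229°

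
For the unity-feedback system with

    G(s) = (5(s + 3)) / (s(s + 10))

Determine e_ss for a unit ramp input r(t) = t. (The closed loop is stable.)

e_ss = 0.6667

G(s) has one pole at the origin.
This is a Type 1 system. Kv = lim_{s→0} s·G(s) = 15/10 = 3/2.
e_ss = 1/Kv = 1/(3/2) = 2/3 ≈ 0.6667.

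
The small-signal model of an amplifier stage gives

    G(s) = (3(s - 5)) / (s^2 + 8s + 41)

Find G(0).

At s = 0 each factor (s + a) contributes a and each (s^2 + bs + c) contributes c.
G(0) = 3·(-5) / ((41)) = -15/41 = -15/41.

G(0) = -15/41 ≈ -0.3659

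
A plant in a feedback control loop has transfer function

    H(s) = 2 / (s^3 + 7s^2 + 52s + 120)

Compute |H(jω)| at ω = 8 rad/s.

|H(j8)| ≈ 0.005852

Substitute s = j8: numerator = 2, denominator = -328 - j96.
|H(j8)| = |2| / |-328 - j96| = 2 / 341.76 ≈ 0.005852.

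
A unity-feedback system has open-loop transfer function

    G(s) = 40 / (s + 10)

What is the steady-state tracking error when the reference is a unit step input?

G(s) has no poles at the origin.
This is a Type 0 system. Kp = lim_{s→0} G(s) = 40/10 = 4.
e_ss = 1/(1 + Kp) = 1/(1 + 4) = 1/5 ≈ 0.2000.

e_ss = 0.2000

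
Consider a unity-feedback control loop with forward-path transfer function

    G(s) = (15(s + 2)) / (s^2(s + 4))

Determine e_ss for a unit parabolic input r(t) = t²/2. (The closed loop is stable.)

e_ss = 0.1333

G(s) has 2 poles at the origin.
This is a Type 2 system. Ka = lim_{s→0} s^2·G(s) = 30/4 = 15/2.
e_ss = 1/Ka = 1/(15/2) = 2/15 ≈ 0.1333.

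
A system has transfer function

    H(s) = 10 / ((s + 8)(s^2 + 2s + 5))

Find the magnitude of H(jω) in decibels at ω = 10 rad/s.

|H(j10)|_dB ≈ -41.9 dB

Substitute s = j10: numerator = 10, denominator = -960 - j790.
|H(j10)| = |10| / |-960 - j790| = 10 / 1243.3 ≈ 0.008043.
In decibels: 20·log₁₀(0.008043) ≈ -41.9 dB.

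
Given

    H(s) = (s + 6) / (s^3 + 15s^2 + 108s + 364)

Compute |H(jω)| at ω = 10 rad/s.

Substitute s = j10: numerator = 6 + j10, denominator = -1136 + j80.
|H(j10)| = |6 + j10| / |-1136 + j80| = 11.662 / 1138.8 ≈ 0.01024.

|H(j10)| ≈ 0.01024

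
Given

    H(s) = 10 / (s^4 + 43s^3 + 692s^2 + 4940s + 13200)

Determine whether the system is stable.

stable

The denominator s^4 + 43s^3 + 692s^2 + 4940s + 13200 factors as (s + 10)^2(s + 11)(s + 12), giving poles at s = -10, -10, -11, -12.
Since all poles lie strictly in the left half-plane, the system is stable.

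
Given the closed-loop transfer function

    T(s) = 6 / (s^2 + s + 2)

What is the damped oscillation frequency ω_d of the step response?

ω_d ≈ 1.323 rad/s

Comparing s^2 + s + 2 to s^2 + 2ζωₙs + ωₙ²: ωₙ = √2 ≈ 1.414 rad/s and ζ = 1/(2·√2) ≈ 0.3536.
ζωₙ = 1/2 = 0.5, so ω_d = ωₙ√(1−ζ²) = √(ωₙ² − (ζωₙ)²) = √(2 − 0.5²) = √1.75 ≈ 1.323 rad/s.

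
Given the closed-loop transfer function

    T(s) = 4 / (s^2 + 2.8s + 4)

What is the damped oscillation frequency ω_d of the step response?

ω_d ≈ 1.428 rad/s

Comparing s^2 + 2.8s + 4 to s^2 + 2ζωₙs + ωₙ²: ωₙ = 2 rad/s and ζ = 2.8/(2·2) = 0.7.
ζωₙ = 2.8/2 = 1.4, so ω_d = ωₙ√(1−ζ²) = √(ωₙ² − (ζωₙ)²) = √(4 − 1.4²) = √2.04 ≈ 1.428 rad/s.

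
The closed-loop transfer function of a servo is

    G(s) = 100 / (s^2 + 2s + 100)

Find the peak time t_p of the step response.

Comparing s^2 + 2s + 100 to s^2 + 2ζωₙs + ωₙ²: ωₙ = 10 rad/s and ζ = 2/(2·10) = 0.1.
ζωₙ = 2/2 = 1, so ω_d = ωₙ√(1−ζ²) = √(ωₙ² − (ζωₙ)²) = √(100 − 1²) = √99 ≈ 9.950 rad/s.
t_p = π/ω_d = π/9.950 ≈ 0.3157 s.

t_p ≈ 0.3157 s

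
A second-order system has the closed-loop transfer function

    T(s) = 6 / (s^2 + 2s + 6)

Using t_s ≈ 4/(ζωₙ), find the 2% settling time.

Comparing s^2 + 2s + 6 to s^2 + 2ζωₙs + ωₙ²: ωₙ = √6 ≈ 2.449 rad/s and ζ = 2/(2·√6) ≈ 0.4082.
ζωₙ = 2/2 = 1, so t_s ≈ 4/(ζωₙ) = 4/1 = 4 s.

t_s ≈ 4 s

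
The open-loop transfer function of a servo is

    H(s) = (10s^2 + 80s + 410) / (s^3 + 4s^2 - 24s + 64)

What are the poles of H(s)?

The poles are the roots of the denominator s^3 + 4s^2 - 24s + 64 = 0.
Trying s = -8: the polynomial evaluates to 0, so (s + 8) is a factor.
Dividing out leaves s^2 - 4s + 8 = 0.
The quadratic formula then gives s = 2 ± 2j.

s = 2 + 2j, 2 - 2j, -8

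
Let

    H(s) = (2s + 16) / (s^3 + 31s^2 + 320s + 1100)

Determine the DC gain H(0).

Set s = 0: H(0) = (16) / (1100) = 4/275.

H(0) = 4/275 ≈ 0.01455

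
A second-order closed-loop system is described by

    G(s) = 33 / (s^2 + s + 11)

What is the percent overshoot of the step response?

%OS ≈ 61.9%

Comparing s^2 + s + 11 to s^2 + 2ζωₙs + ωₙ²: ωₙ = √11 ≈ 3.317 rad/s and ζ = 1/(2·√11) ≈ 0.1508.
%OS = 100·exp(−πζ/√(1−ζ²)) = 100·exp(−π·0.1508/√(1−0.1508²)) ≈ 61.9%.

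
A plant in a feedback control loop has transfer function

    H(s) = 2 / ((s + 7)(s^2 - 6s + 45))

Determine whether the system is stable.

unstable

The poles can be read from the denominator factors: s = -7, 3 ± 6j.
Since the pole(s) at s = 3 + 6j, 3 - 6j lie in the right half-plane, the system is unstable.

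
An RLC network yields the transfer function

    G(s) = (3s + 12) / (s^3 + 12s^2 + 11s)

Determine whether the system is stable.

The denominator s^3 + 12s^2 + 11s factors as s(s + 1)(s + 11), giving poles at s = 0, -1, -11.
Since the simple pole(s) at s = 0 lie on the jω-axis with none in the right half-plane, the system is marginally stable.

marginally stable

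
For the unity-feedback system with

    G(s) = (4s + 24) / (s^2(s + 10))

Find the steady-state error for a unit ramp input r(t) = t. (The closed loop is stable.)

G(s) has 2 poles at the origin.
This is a Type 2 system; for a ramp input the steady-state error is zero.

e_ss = 0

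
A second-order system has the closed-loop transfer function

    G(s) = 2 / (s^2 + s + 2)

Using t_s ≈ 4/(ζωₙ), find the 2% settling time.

t_s ≈ 8 s

Comparing s^2 + s + 2 to s^2 + 2ζωₙs + ωₙ²: ωₙ = √2 ≈ 1.414 rad/s and ζ = 1/(2·√2) ≈ 0.3536.
ζωₙ = 1/2 = 0.5, so t_s ≈ 4/(ζωₙ) = 4/0.5 = 8 s.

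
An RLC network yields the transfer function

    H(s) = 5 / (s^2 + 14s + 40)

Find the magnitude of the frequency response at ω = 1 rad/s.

|H(j1)| ≈ 0.1207

Substitute s = j1: numerator = 5, denominator = 39 + j14.
|H(j1)| = |5| / |39 + j14| = 5 / 41.437 ≈ 0.1207.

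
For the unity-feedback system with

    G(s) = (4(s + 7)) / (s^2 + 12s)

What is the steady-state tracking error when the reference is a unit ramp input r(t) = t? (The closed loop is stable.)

G(s) has one pole at the origin.
This is a Type 1 system. Kv = lim_{s→0} s·G(s) = 28/12 = 7/3.
e_ss = 1/Kv = 1/(7/3) = 3/7 ≈ 0.4286.

e_ss = 0.4286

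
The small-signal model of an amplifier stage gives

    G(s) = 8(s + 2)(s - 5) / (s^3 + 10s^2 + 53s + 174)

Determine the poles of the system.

s = -2 + 5j, -2 - 5j, -6

The poles are the roots of the denominator s^3 + 10s^2 + 53s + 174 = 0.
Trying s = -6: the polynomial evaluates to 0, so (s + 6) is a factor.
Dividing out leaves s^2 + 4s + 29 = 0.
The quadratic formula then gives s = -2 ± 5j.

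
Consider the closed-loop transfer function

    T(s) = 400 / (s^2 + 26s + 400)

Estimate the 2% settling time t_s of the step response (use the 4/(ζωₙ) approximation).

Comparing s^2 + 26s + 400 to s^2 + 2ζωₙs + ωₙ²: ωₙ = 20 rad/s and ζ = 26/(2·20) = 0.65.
ζωₙ = 26/2 = 13, so t_s ≈ 4/(ζωₙ) = 4/13 ≈ 0.3077 s.

t_s ≈ 0.3077 s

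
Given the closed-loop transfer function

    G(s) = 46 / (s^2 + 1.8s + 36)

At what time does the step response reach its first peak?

Comparing s^2 + 1.8s + 36 to s^2 + 2ζωₙs + ωₙ²: ωₙ = 6 rad/s and ζ = 1.8/(2·6) = 0.15.
ζωₙ = 1.8/2 = 0.9, so ω_d = ωₙ√(1−ζ²) = √(ωₙ² − (ζωₙ)²) = √(36 − 0.9²) = √35.19 ≈ 5.932 rad/s.
t_p = π/ω_d = π/5.932 ≈ 0.5296 s.

t_p ≈ 0.5296 s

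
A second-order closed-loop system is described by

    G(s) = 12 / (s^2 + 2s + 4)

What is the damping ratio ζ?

Compare the denominator to the standard form s^2 + 2ζωₙs + ωₙ².
ωₙ² = 4, so ωₙ = 2 rad/s.
2ζωₙ = 2, so ζ = 2/(2·2) = 0.5.
With ζ = 0.5 the response is underdamped.

ζ = 0.5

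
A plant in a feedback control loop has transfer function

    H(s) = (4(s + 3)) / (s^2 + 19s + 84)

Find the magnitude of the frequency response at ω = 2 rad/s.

Substitute s = j2: numerator = 12 + j8, denominator = 80 + j38.
|H(j2)| = |12 + j8| / |80 + j38| = 14.422 / 88.566 ≈ 0.1628.

|H(j2)| ≈ 0.1628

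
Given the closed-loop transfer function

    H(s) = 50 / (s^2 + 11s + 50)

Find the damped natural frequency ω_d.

Comparing s^2 + 11s + 50 to s^2 + 2ζωₙs + ωₙ²: ωₙ = √50 ≈ 7.071 rad/s and ζ = 11/(2·√50) ≈ 0.7778.
ζωₙ = 11/2 = 5.5, so ω_d = ωₙ√(1−ζ²) = √(ωₙ² − (ζωₙ)²) = √(50 − 5.5²) = √19.75 ≈ 4.444 rad/s.

ω_d ≈ 4.444 rad/s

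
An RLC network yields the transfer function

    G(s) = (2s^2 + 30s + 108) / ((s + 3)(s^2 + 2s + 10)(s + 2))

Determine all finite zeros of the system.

Set the numerator to zero: 2s^2 + 30s + 108 = 0, i.e. 2·(s^2 + 15s + 54) = 0.
Factoring: (s + 9)(s + 6) = 0.

s = -9, -6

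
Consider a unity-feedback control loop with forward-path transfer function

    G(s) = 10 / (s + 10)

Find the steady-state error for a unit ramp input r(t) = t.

G(s) has no poles at the origin.
This is a Type 0 system; Kv = lim_{s→0} s·G(s) = 0, so the steady-state error for a ramp input is infinite.

e_ss = ∞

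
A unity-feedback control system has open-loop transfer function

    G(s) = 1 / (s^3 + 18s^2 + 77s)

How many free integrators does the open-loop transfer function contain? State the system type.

Type 1

Factor s from the denominator: s^3 + 18s^2 + 77s = s·(s^2 + 18s + 77).
There is 1 pole at the origin, so the system is Type 1.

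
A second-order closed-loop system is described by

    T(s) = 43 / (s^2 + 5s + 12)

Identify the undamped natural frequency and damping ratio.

Compare the denominator to the standard form s^2 + 2ζωₙs + ωₙ².
ωₙ² = 12, so ωₙ = √12 ≈ 3.464 rad/s.
2ζωₙ = 5, so ζ = 5/(2·√12) ≈ 0.7217.

ωₙ ≈ 3.464 rad/s, ζ ≈ 0.7217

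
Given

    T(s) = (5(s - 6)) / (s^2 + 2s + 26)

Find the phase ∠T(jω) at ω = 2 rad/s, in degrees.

∠T(j2) ≈ 151.3°

At s = j2: numerator = -30 + j10, denominator = 22 + j4.
∠T = ∠num − ∠den = 161.57° − (10.305°) = 151.3°.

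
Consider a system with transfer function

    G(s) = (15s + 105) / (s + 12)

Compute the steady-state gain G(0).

Set s = 0: G(0) = (105) / (12) = 35/4.

G(0) = 35/4 ≈ 8.750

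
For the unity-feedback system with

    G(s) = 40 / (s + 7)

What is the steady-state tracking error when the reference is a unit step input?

G(s) has no poles at the origin.
This is a Type 0 system. Kp = lim_{s→0} G(s) = 40/7.
e_ss = 1/(1 + Kp) = 1/(1 + 40/7) = 7/47 ≈ 0.1489.

e_ss = 0.1489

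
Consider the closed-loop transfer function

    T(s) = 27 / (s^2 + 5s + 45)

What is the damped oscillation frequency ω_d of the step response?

Comparing s^2 + 5s + 45 to s^2 + 2ζωₙs + ωₙ²: ωₙ = √45 ≈ 6.708 rad/s and ζ = 5/(2·√45) ≈ 0.3727.
ζωₙ = 5/2 = 2.5, so ω_d = ωₙ√(1−ζ²) = √(ωₙ² − (ζωₙ)²) = √(45 − 2.5²) = √38.75 ≈ 6.225 rad/s.

ω_d ≈ 6.225 rad/s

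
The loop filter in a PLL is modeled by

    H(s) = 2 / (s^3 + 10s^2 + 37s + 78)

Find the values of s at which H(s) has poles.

The poles are the roots of the denominator s^3 + 10s^2 + 37s + 78 = 0.
Trying s = -6: the polynomial evaluates to 0, so (s + 6) is a factor.
Dividing out leaves s^2 + 4s + 13 = 0.
The quadratic formula then gives s = -2 ± 3j.

s = -2 ± 3j, -6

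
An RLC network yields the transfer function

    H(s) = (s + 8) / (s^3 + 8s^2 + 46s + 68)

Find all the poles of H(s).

The poles are the roots of the denominator s^3 + 8s^2 + 46s + 68 = 0.
Trying s = -2: the polynomial evaluates to 0, so (s + 2) is a factor.
Dividing out leaves s^2 + 6s + 34 = 0.
The quadratic formula then gives s = -3 ± 5j.

s = -3 ± 5j, -2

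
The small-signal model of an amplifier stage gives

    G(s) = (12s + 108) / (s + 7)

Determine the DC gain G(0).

Set s = 0: G(0) = (108) / (7) = 108/7.

G(0) = 108/7 ≈ 15.43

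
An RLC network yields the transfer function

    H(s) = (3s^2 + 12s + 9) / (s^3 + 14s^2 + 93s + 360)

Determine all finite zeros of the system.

s = -1, -3

Set the numerator to zero: 3s^2 + 12s + 9 = 0, i.e. 3·(s^2 + 4s + 3) = 0.
Factoring: (s + 1)(s + 3) = 0.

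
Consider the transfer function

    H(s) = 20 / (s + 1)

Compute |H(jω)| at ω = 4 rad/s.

Substitute s = j4: numerator = 20, denominator = 1 + j4.
|H(j4)| = |20| / |1 + j4| = 20 / 4.1231 ≈ 4.851.

|H(j4)| ≈ 4.851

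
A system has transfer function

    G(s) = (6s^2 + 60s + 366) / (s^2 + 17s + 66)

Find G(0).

Set s = 0: G(0) = (366) / (66) = 61/11.

G(0) = 61/11 ≈ 5.545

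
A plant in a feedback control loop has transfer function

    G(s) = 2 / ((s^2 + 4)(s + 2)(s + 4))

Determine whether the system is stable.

marginally stable

The poles can be read from the denominator factors: s = ±2j, -2, -4.
Since the simple pole(s) at s = 2j, -2j lie on the jω-axis with none in the right half-plane, the system is marginally stable.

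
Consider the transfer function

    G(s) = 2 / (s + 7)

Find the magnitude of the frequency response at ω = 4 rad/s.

Substitute s = j4: numerator = 2, denominator = 7 + j4.
|G(j4)| = |2| / |7 + j4| = 2 / 8.0623 ≈ 0.2481.

|G(j4)| ≈ 0.2481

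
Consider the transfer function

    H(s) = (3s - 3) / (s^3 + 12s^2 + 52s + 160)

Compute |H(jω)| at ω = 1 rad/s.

Substitute s = j1: numerator = -3 + j3, denominator = 148 + j51.
|H(j1)| = |-3 + j3| / |148 + j51| = 4.2426 / 156.54 ≈ 0.02710.

|H(j1)| ≈ 0.02710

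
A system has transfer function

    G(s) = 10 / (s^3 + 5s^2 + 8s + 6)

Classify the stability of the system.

The denominator s^3 + 5s^2 + 8s + 6 factors as (s + 3)(s^2 + 2s + 2), giving poles at s = -3, -1 ± j.
Since all poles lie strictly in the left half-plane, the system is stable.

stable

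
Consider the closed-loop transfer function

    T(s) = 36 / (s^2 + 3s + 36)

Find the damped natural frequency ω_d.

Comparing s^2 + 3s + 36 to s^2 + 2ζωₙs + ωₙ²: ωₙ = 6 rad/s and ζ = 3/(2·6) = 0.25.
ζωₙ = 3/2 = 1.5, so ω_d = ωₙ√(1−ζ²) = √(ωₙ² − (ζωₙ)²) = √(36 − 1.5²) = √33.75 ≈ 5.809 rad/s.

ω_d ≈ 5.809 rad/s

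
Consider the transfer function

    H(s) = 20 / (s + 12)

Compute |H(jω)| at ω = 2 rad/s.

|H(j2)| ≈ 1.644

Substitute s = j2: numerator = 20, denominator = 12 + j2.
|H(j2)| = |20| / |12 + j2| = 20 / 12.166 ≈ 1.644.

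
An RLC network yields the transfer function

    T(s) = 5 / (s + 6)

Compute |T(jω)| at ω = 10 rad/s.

Substitute s = j10: numerator = 5, denominator = 6 + j10.
|T(j10)| = |5| / |6 + j10| = 5 / 11.662 ≈ 0.4287.

|T(j10)| ≈ 0.4287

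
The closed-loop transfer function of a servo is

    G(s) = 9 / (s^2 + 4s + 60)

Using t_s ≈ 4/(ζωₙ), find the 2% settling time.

Comparing s^2 + 4s + 60 to s^2 + 2ζωₙs + ωₙ²: ωₙ = √60 ≈ 7.746 rad/s and ζ = 4/(2·√60) ≈ 0.2582.
ζωₙ = 4/2 = 2, so t_s ≈ 4/(ζωₙ) = 4/2 = 2 s.

t_s ≈ 2 s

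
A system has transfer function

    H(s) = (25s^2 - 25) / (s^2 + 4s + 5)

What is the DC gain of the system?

H(0) = -5

Set s = 0: H(0) = (-25) / (5) = -5.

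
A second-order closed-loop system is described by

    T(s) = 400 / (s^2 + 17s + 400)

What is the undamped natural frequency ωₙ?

Compare the denominator to the standard form s^2 + 2ζωₙs + ωₙ².
ωₙ² = 400, so ωₙ = 20 rad/s.

ωₙ = 20 rad/s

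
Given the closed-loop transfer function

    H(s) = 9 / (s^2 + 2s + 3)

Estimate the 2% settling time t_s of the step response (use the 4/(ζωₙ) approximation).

t_s ≈ 4 s

Comparing s^2 + 2s + 3 to s^2 + 2ζωₙs + ωₙ²: ωₙ = √3 ≈ 1.732 rad/s and ζ = 2/(2·√3) ≈ 0.5774.
ζωₙ = 2/2 = 1, so t_s ≈ 4/(ζωₙ) = 4/1 = 4 s.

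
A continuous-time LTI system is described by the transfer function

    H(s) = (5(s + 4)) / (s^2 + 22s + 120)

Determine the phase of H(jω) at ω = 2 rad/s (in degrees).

At s = j2: numerator = 20 + j10, denominator = 116 + j44.
∠H = ∠num − ∠den = 26.565° − (20.772°) = 5.793°.

∠H(j2) ≈ 5.793°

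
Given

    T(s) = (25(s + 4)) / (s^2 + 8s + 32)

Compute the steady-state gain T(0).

T(0) = 25/8 ≈ 3.125

At s = 0 each factor (s + a) contributes a and each (s^2 + bs + c) contributes c.
T(0) = 25·(4) / ((32)) = 100/32 = 25/8.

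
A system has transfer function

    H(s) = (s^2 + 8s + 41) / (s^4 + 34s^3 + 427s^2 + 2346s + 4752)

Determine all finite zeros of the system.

Set the numerator to zero: s^2 + 8s + 41 = 0.
Factoring: (s^2 + 8s + 41) = 0.

s = -4 ± 5j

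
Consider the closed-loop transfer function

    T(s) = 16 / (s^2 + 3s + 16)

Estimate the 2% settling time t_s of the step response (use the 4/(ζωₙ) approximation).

Comparing s^2 + 3s + 16 to s^2 + 2ζωₙs + ωₙ²: ωₙ = 4 rad/s and ζ = 3/(2·4) = 0.375.
ζωₙ = 3/2 = 1.5, so t_s ≈ 4/(ζωₙ) = 4/1.5 ≈ 2.667 s.

t_s ≈ 2.667 s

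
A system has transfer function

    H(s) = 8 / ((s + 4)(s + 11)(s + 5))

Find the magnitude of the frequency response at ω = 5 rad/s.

|H(j5)| ≈ 0.01462

Substitute s = j5: numerator = 8, denominator = -280 + j470.
|H(j5)| = |8| / |-280 + j470| = 8 / 547.08 ≈ 0.01462.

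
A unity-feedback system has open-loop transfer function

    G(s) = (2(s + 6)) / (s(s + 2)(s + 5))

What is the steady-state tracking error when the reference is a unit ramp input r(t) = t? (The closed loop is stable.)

G(s) has one pole at the origin.
This is a Type 1 system. Kv = lim_{s→0} s·G(s) = 12/10 = 6/5.
e_ss = 1/Kv = 1/(6/5) = 5/6 ≈ 0.8333.

e_ss = 0.8333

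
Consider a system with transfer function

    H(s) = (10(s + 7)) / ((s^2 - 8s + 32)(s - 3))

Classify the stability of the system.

unstable

The poles can be read from the denominator factors: s = 4 ± 4j, 3.
Since the pole(s) at s = 4 + 4j, 4 - 4j, 3 lie in the right half-plane, the system is unstable.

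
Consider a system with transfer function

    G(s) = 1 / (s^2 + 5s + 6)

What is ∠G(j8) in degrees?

At s = j8: numerator = 1, denominator = -58 + j40.
∠G = ∠num − ∠den = 0° − (145.41°) = -145.4°.

∠G(j8) ≈ -145.4°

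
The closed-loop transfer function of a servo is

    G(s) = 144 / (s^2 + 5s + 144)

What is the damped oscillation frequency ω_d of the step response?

ω_d ≈ 11.74 rad/s

Comparing s^2 + 5s + 144 to s^2 + 2ζωₙs + ωₙ²: ωₙ = 12 rad/s and ζ = 5/(2·12) ≈ 0.2083.
ζωₙ = 5/2 = 2.5, so ω_d = ωₙ√(1−ζ²) = √(ωₙ² − (ζωₙ)²) = √(144 − 2.5²) = √137.75 ≈ 11.74 rad/s.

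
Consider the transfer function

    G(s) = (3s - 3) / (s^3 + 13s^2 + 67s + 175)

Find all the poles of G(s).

The poles are the roots of the denominator s^3 + 13s^2 + 67s + 175 = 0.
Trying s = -7: the polynomial evaluates to 0, so (s + 7) is a factor.
Dividing out leaves s^2 + 6s + 25 = 0.
The quadratic formula then gives s = -3 ± 4j.

s = -7, -3 ± 4j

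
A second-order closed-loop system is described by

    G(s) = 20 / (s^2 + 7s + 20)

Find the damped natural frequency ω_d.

ω_d ≈ 2.784 rad/s

Comparing s^2 + 7s + 20 to s^2 + 2ζωₙs + ωₙ²: ωₙ = √20 ≈ 4.472 rad/s and ζ = 7/(2·√20) ≈ 0.7826.
ζωₙ = 7/2 = 3.5, so ω_d = ωₙ√(1−ζ²) = √(ωₙ² − (ζωₙ)²) = √(20 − 3.5²) = √7.75 ≈ 2.784 rad/s.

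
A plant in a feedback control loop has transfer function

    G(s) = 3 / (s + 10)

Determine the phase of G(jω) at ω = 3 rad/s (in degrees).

∠G(j3) ≈ -16.70°

At s = j3: numerator = 3, denominator = 10 + j3.
∠G = ∠num − ∠den = 0° − (16.699°) = -16.70°.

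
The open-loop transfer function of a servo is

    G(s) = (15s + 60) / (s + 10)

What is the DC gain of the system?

Set s = 0: G(0) = (60) / (10) = 6.

G(0) = 6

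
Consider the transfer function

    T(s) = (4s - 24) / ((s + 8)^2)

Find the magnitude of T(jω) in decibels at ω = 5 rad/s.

Substitute s = j5: numerator = -24 + j20, denominator = 39 + j80.
|T(j5)| = |-24 + j20| / |39 + j80| = 31.241 / 89 ≈ 0.3510.
In decibels: 20·log₁₀(0.3510) ≈ -9.09 dB.

|T(j5)|_dB ≈ -9.09 dB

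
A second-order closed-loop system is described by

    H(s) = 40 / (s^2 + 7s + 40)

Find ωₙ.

Compare the denominator to the standard form s^2 + 2ζωₙs + ωₙ².
ωₙ² = 40, so ωₙ = √40 ≈ 6.325 rad/s.

ωₙ ≈ 6.325 rad/s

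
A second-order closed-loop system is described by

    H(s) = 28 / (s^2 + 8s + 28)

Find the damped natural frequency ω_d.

ω_d ≈ 3.464 rad/s

Comparing s^2 + 8s + 28 to s^2 + 2ζωₙs + ωₙ²: ωₙ = √28 ≈ 5.292 rad/s and ζ = 8/(2·√28) ≈ 0.7559.
ζωₙ = 8/2 = 4, so ω_d = ωₙ√(1−ζ²) = √(ωₙ² − (ζωₙ)²) = √(28 − 4²) = √12 ≈ 3.464 rad/s.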